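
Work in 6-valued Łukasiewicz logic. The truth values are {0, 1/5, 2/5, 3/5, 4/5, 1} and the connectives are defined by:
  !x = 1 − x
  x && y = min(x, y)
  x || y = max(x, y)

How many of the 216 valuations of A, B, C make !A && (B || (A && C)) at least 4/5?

value 1: 6 assignments (counts)
value 4/5: 18 assignments (counts)
value 3/5: 30 assignments
value 2/5: 58 assignments
value 1/5: 58 assignments
value 0: 46 assignments
So 24 of the 216 assignments meet the threshold.

24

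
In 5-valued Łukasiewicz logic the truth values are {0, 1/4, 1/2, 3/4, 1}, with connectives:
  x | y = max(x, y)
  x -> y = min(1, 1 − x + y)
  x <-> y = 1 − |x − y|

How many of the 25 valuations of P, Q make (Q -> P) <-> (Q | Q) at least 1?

3

value 1: 3 assignments (counts)
value 3/4: 5 assignments
value 1/2: 6 assignments
value 1/4: 5 assignments
value 0: 6 assignments
So 3 of the 25 assignments meet the threshold.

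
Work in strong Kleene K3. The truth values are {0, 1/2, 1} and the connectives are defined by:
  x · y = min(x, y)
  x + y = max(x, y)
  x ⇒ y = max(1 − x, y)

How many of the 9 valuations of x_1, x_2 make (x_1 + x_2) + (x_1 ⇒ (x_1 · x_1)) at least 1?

x_1 = 0, x_2 = 0 ↦ 1  ≥
x_1 = 0, x_2 = 1/2 ↦ 1  ≥
x_1 = 0, x_2 = 1 ↦ 1  ≥
x_1 = 1/2, x_2 = 0 ↦ 1/2  <
x_1 = 1/2, x_2 = 1/2 ↦ 1/2  <
x_1 = 1/2, x_2 = 1 ↦ 1  ≥
x_1 = 1, x_2 = 0 ↦ 1  ≥
x_1 = 1, x_2 = 1/2 ↦ 1  ≥
x_1 = 1, x_2 = 1 ↦ 1  ≥
So 7 of the 9 assignments meet the threshold.

7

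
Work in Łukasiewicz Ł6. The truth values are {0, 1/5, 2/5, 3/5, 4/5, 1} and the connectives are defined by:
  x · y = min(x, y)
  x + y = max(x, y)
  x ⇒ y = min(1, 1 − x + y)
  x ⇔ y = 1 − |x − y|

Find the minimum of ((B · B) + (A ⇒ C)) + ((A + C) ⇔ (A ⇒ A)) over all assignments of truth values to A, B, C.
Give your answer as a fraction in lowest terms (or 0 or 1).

3/5

Take A = 2/5, B = 0, C = 0:
B · B = 0 · 0 = 0
A ⇒ C = 2/5 ⇒ 0 = 3/5
(B · B) + (A ⇒ C) = 0 + 3/5 = 3/5
A + C = 2/5 + 0 = 2/5
A ⇒ A = 2/5 ⇒ 2/5 = 1
(A + C) ⇔ (A ⇒ A) = 2/5 ⇔ 1 = 2/5
((B · B) + (A ⇒ C)) + ((A + C) ⇔ (A ⇒ A)) = 3/5 + 2/5 = 3/5
No assignment yields a value below 3/5, so this is the minimum.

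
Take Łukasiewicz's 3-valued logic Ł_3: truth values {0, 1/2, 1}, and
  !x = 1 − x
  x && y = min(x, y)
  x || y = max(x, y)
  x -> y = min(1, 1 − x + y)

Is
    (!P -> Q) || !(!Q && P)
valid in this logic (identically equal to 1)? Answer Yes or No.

No

Counterexample: take P = 1/2, Q = 0.
!P = !1/2 = 1/2
!P -> Q = 1/2 -> 0 = 1/2
!Q = !0 = 1
!Q && P = 1 && 1/2 = 1/2
!(!Q && P) = !1/2 = 1/2
(!P -> Q) || !(!Q && P) = 1/2 || 1/2 = 1/2
This gives 1/2 ≠ 1.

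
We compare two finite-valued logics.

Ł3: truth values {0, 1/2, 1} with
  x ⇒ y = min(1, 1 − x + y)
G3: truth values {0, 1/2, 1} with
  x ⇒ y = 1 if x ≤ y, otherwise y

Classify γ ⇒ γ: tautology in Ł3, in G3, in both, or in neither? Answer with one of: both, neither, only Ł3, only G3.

both

In Ł3: every assignment gives 1 — tautology.
In G3: every assignment gives 1 — tautology.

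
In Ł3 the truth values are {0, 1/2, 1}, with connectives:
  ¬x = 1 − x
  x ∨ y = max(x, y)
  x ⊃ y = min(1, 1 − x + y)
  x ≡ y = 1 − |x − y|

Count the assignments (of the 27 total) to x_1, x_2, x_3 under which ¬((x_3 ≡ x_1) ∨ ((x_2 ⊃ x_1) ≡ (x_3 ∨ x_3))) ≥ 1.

value 1: 4 assignments (counts)
value 1/2: 10 assignments
value 0: 13 assignments
So 4 of the 27 assignments meet the threshold.

4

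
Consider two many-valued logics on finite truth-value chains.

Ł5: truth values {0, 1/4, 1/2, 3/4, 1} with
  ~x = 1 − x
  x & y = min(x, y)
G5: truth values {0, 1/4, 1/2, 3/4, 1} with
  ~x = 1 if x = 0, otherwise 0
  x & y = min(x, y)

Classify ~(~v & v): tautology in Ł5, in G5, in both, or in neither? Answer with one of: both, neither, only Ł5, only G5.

In Ł5: at v = 1/4 the value is 3/4 — not a tautology.
In G5: every assignment gives 1 — tautology.

only G5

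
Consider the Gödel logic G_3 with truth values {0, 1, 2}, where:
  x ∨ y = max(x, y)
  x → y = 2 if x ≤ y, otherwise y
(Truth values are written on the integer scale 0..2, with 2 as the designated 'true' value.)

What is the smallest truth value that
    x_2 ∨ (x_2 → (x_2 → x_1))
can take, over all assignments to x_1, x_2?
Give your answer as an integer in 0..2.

Take x_1 = 0, x_2 = 1:
x_2 → x_1 = 1 → 0 = 0
x_2 → (x_2 → x_1) = 1 → 0 = 0
x_2 ∨ (x_2 → (x_2 → x_1)) = 1 ∨ 0 = 1
No assignment yields a value below 1, so this is the minimum.

1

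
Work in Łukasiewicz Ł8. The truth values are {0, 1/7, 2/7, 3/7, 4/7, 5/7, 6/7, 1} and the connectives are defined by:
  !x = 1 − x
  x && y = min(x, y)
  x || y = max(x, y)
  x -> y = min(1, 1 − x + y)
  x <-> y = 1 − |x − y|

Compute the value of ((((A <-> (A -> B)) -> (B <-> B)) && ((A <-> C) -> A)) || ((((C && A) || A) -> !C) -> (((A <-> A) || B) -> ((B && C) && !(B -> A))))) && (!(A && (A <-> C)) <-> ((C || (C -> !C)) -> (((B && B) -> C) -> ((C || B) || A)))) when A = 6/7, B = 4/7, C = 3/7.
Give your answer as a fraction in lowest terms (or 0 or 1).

A -> B = 6/7 -> 4/7 = 5/7
A <-> (A -> B) = 6/7 <-> 5/7 = 6/7
B <-> B = 4/7 <-> 4/7 = 1
(A <-> (A -> B)) -> (B <-> B) = 6/7 -> 1 = 1
A <-> C = 6/7 <-> 3/7 = 4/7
(A <-> C) -> A = 4/7 -> 6/7 = 1
((A <-> (A -> B)) -> (B <-> B)) && ((A <-> C) -> A) = 1 && 1 = 1
C && A = 3/7 && 6/7 = 3/7
(C && A) || A = 3/7 || 6/7 = 6/7
!C = !3/7 = 4/7
((C && A) || A) -> !C = 6/7 -> 4/7 = 5/7
A <-> A = 6/7 <-> 6/7 = 1
(A <-> A) || B = 1 || 4/7 = 1
B && C = 4/7 && 3/7 = 3/7
B -> A = 4/7 -> 6/7 = 1
!(B -> A) = !1 = 0
(B && C) && !(B -> A) = 3/7 && 0 = 0
((A <-> A) || B) -> ((B && C) && !(B -> A)) = 1 -> 0 = 0
(((C && A) || A) -> !C) -> (((A <-> A) || B) -> ((B && C) && !(B -> A))) = 5/7 -> 0 = 2/7
(((A <-> (A -> B)) -> (B <-> B)) && ((A <-> C) -> A)) || ((((C && A) || A) -> !C) -> (((A <-> A) || B) -> ((B && C) && !(B -> A)))) = 1 || 2/7 = 1
A <-> C = 6/7 <-> 3/7 = 4/7
A && (A <-> C) = 6/7 && 4/7 = 4/7
!(A && (A <-> C)) = !4/7 = 3/7
!C = !3/7 = 4/7
C -> !C = 3/7 -> 4/7 = 1
C || (C -> !C) = 3/7 || 1 = 1
B && B = 4/7 && 4/7 = 4/7
(B && B) -> C = 4/7 -> 3/7 = 6/7
C || B = 3/7 || 4/7 = 4/7
(C || B) || A = 4/7 || 6/7 = 6/7
((B && B) -> C) -> ((C || B) || A) = 6/7 -> 6/7 = 1
(C || (C -> !C)) -> (((B && B) -> C) -> ((C || B) || A)) = 1 -> 1 = 1
!(A && (A <-> C)) <-> ((C || (C -> !C)) -> (((B && B) -> C) -> ((C || B) || A))) = 3/7 <-> 1 = 3/7
((((A <-> (A -> B)) -> (B <-> B)) && ((A <-> C) -> A)) || ((((C && A) || A) -> !C) -> (((A <-> A) || B) -> ((B && C) && !(B -> A))))) && (!(A && (A <-> C)) <-> ((C || (C -> !C)) -> (((B && B) -> C) -> ((C || B) || A)))) = 1 && 3/7 = 3/7

3/7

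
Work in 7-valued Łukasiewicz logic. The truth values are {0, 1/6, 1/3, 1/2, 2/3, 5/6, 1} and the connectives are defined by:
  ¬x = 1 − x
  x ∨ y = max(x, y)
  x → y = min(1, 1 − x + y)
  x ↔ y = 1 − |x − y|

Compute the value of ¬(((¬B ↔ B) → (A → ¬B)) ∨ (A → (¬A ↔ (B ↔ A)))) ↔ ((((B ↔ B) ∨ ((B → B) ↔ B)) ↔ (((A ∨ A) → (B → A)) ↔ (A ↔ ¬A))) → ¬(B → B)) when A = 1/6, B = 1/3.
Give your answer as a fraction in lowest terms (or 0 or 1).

1/3

¬B = ¬1/3 = 2/3
¬B ↔ B = 2/3 ↔ 1/3 = 2/3
¬B = ¬1/3 = 2/3
A → ¬B = 1/6 → 2/3 = 1
(¬B ↔ B) → (A → ¬B) = 2/3 → 1 = 1
¬A = ¬1/6 = 5/6
B ↔ A = 1/3 ↔ 1/6 = 5/6
¬A ↔ (B ↔ A) = 5/6 ↔ 5/6 = 1
A → (¬A ↔ (B ↔ A)) = 1/6 → 1 = 1
((¬B ↔ B) → (A → ¬B)) ∨ (A → (¬A ↔ (B ↔ A))) = 1 ∨ 1 = 1
¬(((¬B ↔ B) → (A → ¬B)) ∨ (A → (¬A ↔ (B ↔ A)))) = ¬1 = 0
B ↔ B = 1/3 ↔ 1/3 = 1
B → B = 1/3 → 1/3 = 1
(B → B) ↔ B = 1 ↔ 1/3 = 1/3
(B ↔ B) ∨ ((B → B) ↔ B) = 1 ∨ 1/3 = 1
A ∨ A = 1/6 ∨ 1/6 = 1/6
B → A = 1/3 → 1/6 = 5/6
(A ∨ A) → (B → A) = 1/6 → 5/6 = 1
¬A = ¬1/6 = 5/6
A ↔ ¬A = 1/6 ↔ 5/6 = 1/3
((A ∨ A) → (B → A)) ↔ (A ↔ ¬A) = 1 ↔ 1/3 = 1/3
((B ↔ B) ∨ ((B → B) ↔ B)) ↔ (((A ∨ A) → (B → A)) ↔ (A ↔ ¬A)) = 1 ↔ 1/3 = 1/3
B → B = 1/3 → 1/3 = 1
¬(B → B) = ¬1 = 0
(((B ↔ B) ∨ ((B → B) ↔ B)) ↔ (((A ∨ A) → (B → A)) ↔ (A ↔ ¬A))) → ¬(B → B) = 1/3 → 0 = 2/3
¬(((¬B ↔ B) → (A → ¬B)) ∨ (A → (¬A ↔ (B ↔ A)))) ↔ ((((B ↔ B) ∨ ((B → B) ↔ B)) ↔ (((A ∨ A) → (B → A)) ↔ (A ↔ ¬A))) → ¬(B → B)) = 0 ↔ 2/3 = 1/3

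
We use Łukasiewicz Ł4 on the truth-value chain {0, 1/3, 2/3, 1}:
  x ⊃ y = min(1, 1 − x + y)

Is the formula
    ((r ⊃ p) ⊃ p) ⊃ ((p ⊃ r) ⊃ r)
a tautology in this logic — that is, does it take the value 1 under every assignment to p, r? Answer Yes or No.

Yes

p = 0, r = 0 ↦ 1
p = 0, r = 1/3 ↦ 1
p = 0, r = 2/3 ↦ 1
p = 0, r = 1 ↦ 1
p = 1/3, r = 0 ↦ 1
p = 1/3, r = 1/3 ↦ 1
p = 1/3, r = 2/3 ↦ 1
p = 1/3, r = 1 ↦ 1
p = 2/3, r = 0 ↦ 1
p = 2/3, r = 1/3 ↦ 1
p = 2/3, r = 2/3 ↦ 1
p = 2/3, r = 1 ↦ 1
p = 1, r = 0 ↦ 1
p = 1, r = 1/3 ↦ 1
p = 1, r = 2/3 ↦ 1
p = 1, r = 1 ↦ 1
Every assignment gives a value ≥ 1.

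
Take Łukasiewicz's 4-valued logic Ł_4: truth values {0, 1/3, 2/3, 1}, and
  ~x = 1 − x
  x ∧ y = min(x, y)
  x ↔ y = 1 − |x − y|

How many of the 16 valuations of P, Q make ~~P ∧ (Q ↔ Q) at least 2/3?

P = 0, Q = 0 ↦ 0  <
P = 0, Q = 1/3 ↦ 0  <
P = 0, Q = 2/3 ↦ 0  <
P = 0, Q = 1 ↦ 0  <
P = 1/3, Q = 0 ↦ 1/3  <
P = 1/3, Q = 1/3 ↦ 1/3  <
P = 1/3, Q = 2/3 ↦ 1/3  <
P = 1/3, Q = 1 ↦ 1/3  <
P = 2/3, Q = 0 ↦ 2/3  ≥
P = 2/3, Q = 1/3 ↦ 2/3  ≥
P = 2/3, Q = 2/3 ↦ 2/3  ≥
P = 2/3, Q = 1 ↦ 2/3  ≥
P = 1, Q = 0 ↦ 1  ≥
P = 1, Q = 1/3 ↦ 1  ≥
P = 1, Q = 2/3 ↦ 1  ≥
P = 1, Q = 1 ↦ 1  ≥
So 8 of the 16 assignments meet the threshold.

8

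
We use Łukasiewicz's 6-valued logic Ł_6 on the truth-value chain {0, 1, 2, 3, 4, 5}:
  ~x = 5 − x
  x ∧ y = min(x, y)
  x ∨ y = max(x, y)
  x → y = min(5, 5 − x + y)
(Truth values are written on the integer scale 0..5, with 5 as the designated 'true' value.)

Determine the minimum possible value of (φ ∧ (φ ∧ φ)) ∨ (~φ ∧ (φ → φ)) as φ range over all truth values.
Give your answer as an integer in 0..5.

3

Take φ = 2:
φ ∧ φ = 2 ∧ 2 = 2
φ ∧ (φ ∧ φ) = 2 ∧ 2 = 2
~φ = ~2 = 3
φ → φ = 2 → 2 = 5
~φ ∧ (φ → φ) = 3 ∧ 5 = 3
(φ ∧ (φ ∧ φ)) ∨ (~φ ∧ (φ → φ)) = 2 ∨ 3 = 3
No assignment yields a value below 3, so this is the minimum.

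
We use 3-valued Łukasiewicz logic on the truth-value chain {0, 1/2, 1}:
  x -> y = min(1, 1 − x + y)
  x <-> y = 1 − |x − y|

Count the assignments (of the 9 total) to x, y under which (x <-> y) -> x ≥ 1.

6

x = 0, y = 0 ↦ 0  <
x = 0, y = 1/2 ↦ 1/2  <
x = 0, y = 1 ↦ 1  ≥
x = 1/2, y = 0 ↦ 1  ≥
x = 1/2, y = 1/2 ↦ 1/2  <
x = 1/2, y = 1 ↦ 1  ≥
x = 1, y = 0 ↦ 1  ≥
x = 1, y = 1/2 ↦ 1  ≥
x = 1, y = 1 ↦ 1  ≥
So 6 of the 9 assignments meet the threshold.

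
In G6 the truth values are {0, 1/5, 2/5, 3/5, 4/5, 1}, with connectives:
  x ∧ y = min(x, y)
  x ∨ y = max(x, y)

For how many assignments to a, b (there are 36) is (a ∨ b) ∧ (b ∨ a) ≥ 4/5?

value 1: 11 assignments (counts)
value 4/5: 9 assignments (counts)
value 3/5: 7 assignments
value 2/5: 5 assignments
value 1/5: 3 assignments
value 0: 1 assignment
So 20 of the 36 assignments meet the threshold.

20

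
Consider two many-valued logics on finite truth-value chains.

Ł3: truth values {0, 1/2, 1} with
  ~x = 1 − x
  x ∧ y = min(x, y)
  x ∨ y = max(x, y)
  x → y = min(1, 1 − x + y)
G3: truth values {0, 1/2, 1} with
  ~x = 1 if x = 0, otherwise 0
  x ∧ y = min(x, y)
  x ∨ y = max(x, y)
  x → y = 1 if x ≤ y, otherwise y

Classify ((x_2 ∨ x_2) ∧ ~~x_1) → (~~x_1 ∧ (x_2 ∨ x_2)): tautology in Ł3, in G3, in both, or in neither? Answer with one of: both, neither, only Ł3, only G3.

both

In Ł3: every assignment gives 1 — tautology.
In G3: every assignment gives 1 — tautology.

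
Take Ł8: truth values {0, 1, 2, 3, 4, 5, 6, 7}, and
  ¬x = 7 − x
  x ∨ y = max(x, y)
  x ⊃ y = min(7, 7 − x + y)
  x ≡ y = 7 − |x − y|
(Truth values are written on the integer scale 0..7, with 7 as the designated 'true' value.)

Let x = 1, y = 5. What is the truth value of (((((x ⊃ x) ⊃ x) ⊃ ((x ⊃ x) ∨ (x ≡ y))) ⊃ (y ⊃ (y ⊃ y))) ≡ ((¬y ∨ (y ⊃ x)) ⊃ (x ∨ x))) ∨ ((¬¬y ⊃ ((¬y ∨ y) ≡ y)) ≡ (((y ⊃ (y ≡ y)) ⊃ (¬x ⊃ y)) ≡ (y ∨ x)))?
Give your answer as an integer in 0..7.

x ⊃ x = 1 ⊃ 1 = 7
(x ⊃ x) ⊃ x = 7 ⊃ 1 = 1
x ⊃ x = 1 ⊃ 1 = 7
x ≡ y = 1 ≡ 5 = 3
(x ⊃ x) ∨ (x ≡ y) = 7 ∨ 3 = 7
((x ⊃ x) ⊃ x) ⊃ ((x ⊃ x) ∨ (x ≡ y)) = 1 ⊃ 7 = 7
y ⊃ y = 5 ⊃ 5 = 7
y ⊃ (y ⊃ y) = 5 ⊃ 7 = 7
(((x ⊃ x) ⊃ x) ⊃ ((x ⊃ x) ∨ (x ≡ y))) ⊃ (y ⊃ (y ⊃ y)) = 7 ⊃ 7 = 7
¬y = ¬5 = 2
y ⊃ x = 5 ⊃ 1 = 3
¬y ∨ (y ⊃ x) = 2 ∨ 3 = 3
x ∨ x = 1 ∨ 1 = 1
(¬y ∨ (y ⊃ x)) ⊃ (x ∨ x) = 3 ⊃ 1 = 5
((((x ⊃ x) ⊃ x) ⊃ ((x ⊃ x) ∨ (x ≡ y))) ⊃ (y ⊃ (y ⊃ y))) ≡ ((¬y ∨ (y ⊃ x)) ⊃ (x ∨ x)) = 7 ≡ 5 = 5
¬y = ¬5 = 2
¬¬y = ¬2 = 5
¬y = ¬5 = 2
¬y ∨ y = 2 ∨ 5 = 5
(¬y ∨ y) ≡ y = 5 ≡ 5 = 7
¬¬y ⊃ ((¬y ∨ y) ≡ y) = 5 ⊃ 7 = 7
y ≡ y = 5 ≡ 5 = 7
y ⊃ (y ≡ y) = 5 ⊃ 7 = 7
¬x = ¬1 = 6
¬x ⊃ y = 6 ⊃ 5 = 6
(y ⊃ (y ≡ y)) ⊃ (¬x ⊃ y) = 7 ⊃ 6 = 6
y ∨ x = 5 ∨ 1 = 5
((y ⊃ (y ≡ y)) ⊃ (¬x ⊃ y)) ≡ (y ∨ x) = 6 ≡ 5 = 6
(¬¬y ⊃ ((¬y ∨ y) ≡ y)) ≡ (((y ⊃ (y ≡ y)) ⊃ (¬x ⊃ y)) ≡ (y ∨ x)) = 7 ≡ 6 = 6
(((((x ⊃ x) ⊃ x) ⊃ ((x ⊃ x) ∨ (x ≡ y))) ⊃ (y ⊃ (y ⊃ y))) ≡ ((¬y ∨ (y ⊃ x)) ⊃ (x ∨ x))) ∨ ((¬¬y ⊃ ((¬y ∨ y) ≡ y)) ≡ (((y ⊃ (y ≡ y)) ⊃ (¬x ⊃ y)) ≡ (y ∨ x))) = 5 ∨ 6 = 6

6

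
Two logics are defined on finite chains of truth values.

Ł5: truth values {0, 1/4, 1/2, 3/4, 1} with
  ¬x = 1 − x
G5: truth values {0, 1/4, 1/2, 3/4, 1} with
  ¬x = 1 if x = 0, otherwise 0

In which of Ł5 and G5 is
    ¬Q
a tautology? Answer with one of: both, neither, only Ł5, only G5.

neither

In Ł5: at Q = 1/4 the value is 3/4 — not a tautology.
In G5: at Q = 1/4 the value is 0 — not a tautology.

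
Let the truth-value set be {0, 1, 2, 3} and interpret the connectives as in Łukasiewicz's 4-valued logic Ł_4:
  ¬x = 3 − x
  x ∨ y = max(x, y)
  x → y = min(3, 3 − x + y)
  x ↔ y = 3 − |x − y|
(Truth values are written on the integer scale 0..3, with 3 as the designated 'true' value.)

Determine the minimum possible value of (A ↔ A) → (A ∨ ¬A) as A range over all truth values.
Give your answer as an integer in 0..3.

2

Take A = 1:
A ↔ A = 1 ↔ 1 = 3
¬A = ¬1 = 2
A ∨ ¬A = 1 ∨ 2 = 2
(A ↔ A) → (A ∨ ¬A) = 3 → 2 = 2
No assignment yields a value below 2, so this is the minimum.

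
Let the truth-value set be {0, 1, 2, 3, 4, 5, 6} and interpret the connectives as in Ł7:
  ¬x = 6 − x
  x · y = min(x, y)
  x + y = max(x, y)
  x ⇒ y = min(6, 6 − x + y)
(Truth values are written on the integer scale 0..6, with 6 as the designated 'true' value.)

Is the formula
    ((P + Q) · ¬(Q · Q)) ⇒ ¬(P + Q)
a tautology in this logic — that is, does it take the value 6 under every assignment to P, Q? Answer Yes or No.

No

Counterexample: take P = 4, Q = 0.
P + Q = 4 + 0 = 4
Q · Q = 0 · 0 = 0
¬(Q · Q) = ¬0 = 6
(P + Q) · ¬(Q · Q) = 4 · 6 = 4
¬(P + Q) = ¬4 = 2
((P + Q) · ¬(Q · Q)) ⇒ ¬(P + Q) = 4 ⇒ 2 = 4
This gives 4 ≠ 6.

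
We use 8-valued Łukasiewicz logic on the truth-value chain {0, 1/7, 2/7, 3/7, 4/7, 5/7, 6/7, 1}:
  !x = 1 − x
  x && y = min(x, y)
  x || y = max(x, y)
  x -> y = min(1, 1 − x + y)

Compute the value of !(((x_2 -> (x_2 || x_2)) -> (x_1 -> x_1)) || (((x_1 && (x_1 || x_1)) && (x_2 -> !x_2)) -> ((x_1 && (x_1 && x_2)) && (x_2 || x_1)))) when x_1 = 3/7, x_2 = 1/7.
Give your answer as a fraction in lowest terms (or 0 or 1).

x_2 || x_2 = 1/7 || 1/7 = 1/7
x_2 -> (x_2 || x_2) = 1/7 -> 1/7 = 1
x_1 -> x_1 = 3/7 -> 3/7 = 1
(x_2 -> (x_2 || x_2)) -> (x_1 -> x_1) = 1 -> 1 = 1
x_1 || x_1 = 3/7 || 3/7 = 3/7
x_1 && (x_1 || x_1) = 3/7 && 3/7 = 3/7
!x_2 = !1/7 = 6/7
x_2 -> !x_2 = 1/7 -> 6/7 = 1
(x_1 && (x_1 || x_1)) && (x_2 -> !x_2) = 3/7 && 1 = 3/7
x_1 && x_2 = 3/7 && 1/7 = 1/7
x_1 && (x_1 && x_2) = 3/7 && 1/7 = 1/7
x_2 || x_1 = 1/7 || 3/7 = 3/7
(x_1 && (x_1 && x_2)) && (x_2 || x_1) = 1/7 && 3/7 = 1/7
((x_1 && (x_1 || x_1)) && (x_2 -> !x_2)) -> ((x_1 && (x_1 && x_2)) && (x_2 || x_1)) = 3/7 -> 1/7 = 5/7
((x_2 -> (x_2 || x_2)) -> (x_1 -> x_1)) || (((x_1 && (x_1 || x_1)) && (x_2 -> !x_2)) -> ((x_1 && (x_1 && x_2)) && (x_2 || x_1))) = 1 || 5/7 = 1
!(((x_2 -> (x_2 || x_2)) -> (x_1 -> x_1)) || (((x_1 && (x_1 || x_1)) && (x_2 -> !x_2)) -> ((x_1 && (x_1 && x_2)) && (x_2 || x_1)))) = !1 = 0

0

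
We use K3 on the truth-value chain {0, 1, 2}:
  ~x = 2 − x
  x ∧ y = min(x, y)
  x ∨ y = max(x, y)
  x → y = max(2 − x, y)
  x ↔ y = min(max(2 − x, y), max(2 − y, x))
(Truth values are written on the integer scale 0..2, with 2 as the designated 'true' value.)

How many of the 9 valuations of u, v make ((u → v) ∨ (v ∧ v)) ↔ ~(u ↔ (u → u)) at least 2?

u = 0, v = 0 ↦ 2  ≥
u = 0, v = 1 ↦ 2  ≥
u = 0, v = 2 ↦ 2  ≥
u = 1, v = 0 ↦ 1  <
u = 1, v = 1 ↦ 1  <
u = 1, v = 2 ↦ 1  <
u = 2, v = 0 ↦ 2  ≥
u = 2, v = 1 ↦ 1  <
u = 2, v = 2 ↦ 0  <
So 4 of the 9 assignments meet the threshold.

4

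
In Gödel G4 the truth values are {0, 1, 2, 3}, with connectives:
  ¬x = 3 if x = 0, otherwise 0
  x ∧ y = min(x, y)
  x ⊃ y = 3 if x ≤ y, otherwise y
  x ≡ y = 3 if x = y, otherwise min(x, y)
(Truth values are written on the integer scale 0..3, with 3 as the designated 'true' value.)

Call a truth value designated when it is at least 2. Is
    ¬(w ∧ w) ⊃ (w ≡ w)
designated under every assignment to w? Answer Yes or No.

Yes

w = 0 ↦ 3
w = 1 ↦ 3
w = 2 ↦ 3
w = 3 ↦ 3
Every assignment gives a value ≥ 2.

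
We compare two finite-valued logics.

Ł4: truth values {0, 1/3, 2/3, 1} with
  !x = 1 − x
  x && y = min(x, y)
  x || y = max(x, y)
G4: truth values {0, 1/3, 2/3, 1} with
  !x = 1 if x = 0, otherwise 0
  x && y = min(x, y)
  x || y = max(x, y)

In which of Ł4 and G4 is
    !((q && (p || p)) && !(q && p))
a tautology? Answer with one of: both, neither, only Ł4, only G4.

In Ł4: at p = 1/3, q = 1/3 the value is 2/3 — not a tautology.
In G4: every assignment gives 1 — tautology.

only G4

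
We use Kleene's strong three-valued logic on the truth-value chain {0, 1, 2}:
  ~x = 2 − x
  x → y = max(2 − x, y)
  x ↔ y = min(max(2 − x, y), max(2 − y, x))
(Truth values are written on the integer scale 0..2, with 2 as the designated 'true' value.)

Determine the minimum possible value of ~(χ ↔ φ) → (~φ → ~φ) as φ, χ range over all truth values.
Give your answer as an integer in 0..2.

Take φ = 1, χ = 0:
χ ↔ φ = 0 ↔ 1 = 1
~(χ ↔ φ) = ~1 = 1
~φ = ~1 = 1
~φ = ~1 = 1
~φ → ~φ = 1 → 1 = 1
~(χ ↔ φ) → (~φ → ~φ) = 1 → 1 = 1
No assignment yields a value below 1, so this is the minimum.

1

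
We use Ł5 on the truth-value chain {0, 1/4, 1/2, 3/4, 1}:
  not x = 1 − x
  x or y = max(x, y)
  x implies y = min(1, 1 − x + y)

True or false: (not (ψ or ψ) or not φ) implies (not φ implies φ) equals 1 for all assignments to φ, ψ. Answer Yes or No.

Counterexample: take φ = 0, ψ = 0.
ψ or ψ = 0 or 0 = 0
not (ψ or ψ) = not 0 = 1
not φ = not 0 = 1
not (ψ or ψ) or not φ = 1 or 1 = 1
not φ = not 0 = 1
not φ implies φ = 1 implies 0 = 0
(not (ψ or ψ) or not φ) implies (not φ implies φ) = 1 implies 0 = 0
This gives 0 ≠ 1.

No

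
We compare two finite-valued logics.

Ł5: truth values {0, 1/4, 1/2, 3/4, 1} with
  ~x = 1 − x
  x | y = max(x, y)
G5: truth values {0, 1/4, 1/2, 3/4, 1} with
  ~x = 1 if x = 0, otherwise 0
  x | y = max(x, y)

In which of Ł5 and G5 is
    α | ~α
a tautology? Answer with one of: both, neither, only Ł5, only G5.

neither

In Ł5: at α = 1/4 the value is 3/4 — not a tautology.
In G5: at α = 1/4 the value is 1/4 — not a tautology.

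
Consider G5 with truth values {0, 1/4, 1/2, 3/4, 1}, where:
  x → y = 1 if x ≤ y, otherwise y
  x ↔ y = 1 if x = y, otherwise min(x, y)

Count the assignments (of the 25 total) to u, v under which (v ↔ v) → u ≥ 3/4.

10

value 1: 5 assignments (counts)
value 3/4: 5 assignments (counts)
value 1/2: 5 assignments
value 1/4: 5 assignments
value 0: 5 assignments
So 10 of the 25 assignments meet the threshold.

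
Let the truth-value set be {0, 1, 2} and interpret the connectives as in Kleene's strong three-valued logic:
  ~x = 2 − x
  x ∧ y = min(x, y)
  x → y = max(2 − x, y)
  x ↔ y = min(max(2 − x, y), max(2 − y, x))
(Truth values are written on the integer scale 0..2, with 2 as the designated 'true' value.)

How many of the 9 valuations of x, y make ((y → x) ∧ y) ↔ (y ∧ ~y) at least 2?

x = 0, y = 0 ↦ 2  ≥
x = 0, y = 1 ↦ 1  <
x = 0, y = 2 ↦ 2  ≥
x = 1, y = 0 ↦ 2  ≥
x = 1, y = 1 ↦ 1  <
x = 1, y = 2 ↦ 1  <
x = 2, y = 0 ↦ 2  ≥
x = 2, y = 1 ↦ 1  <
x = 2, y = 2 ↦ 0  <
So 4 of the 9 assignments meet the threshold.

4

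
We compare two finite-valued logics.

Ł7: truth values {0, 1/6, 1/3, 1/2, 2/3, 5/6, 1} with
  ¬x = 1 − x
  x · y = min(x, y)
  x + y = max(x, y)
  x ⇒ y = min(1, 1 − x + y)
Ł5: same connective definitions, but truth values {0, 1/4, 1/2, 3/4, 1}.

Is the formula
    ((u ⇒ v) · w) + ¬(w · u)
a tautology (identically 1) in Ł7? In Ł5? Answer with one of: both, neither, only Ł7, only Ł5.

neither

In Ł7: at u = 1/6, v = 0, w = 1/6 the value is 5/6 — not a tautology.
In Ł5: at u = 1/4, v = 0, w = 1/4 the value is 3/4 — not a tautology.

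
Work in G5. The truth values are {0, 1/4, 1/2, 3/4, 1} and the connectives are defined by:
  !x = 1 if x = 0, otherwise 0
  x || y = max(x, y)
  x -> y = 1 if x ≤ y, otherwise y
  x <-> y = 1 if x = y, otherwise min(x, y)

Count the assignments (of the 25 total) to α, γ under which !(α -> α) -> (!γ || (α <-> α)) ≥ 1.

25

value 1: 25 assignments (counts)
So 25 of the 25 assignments meet the threshold.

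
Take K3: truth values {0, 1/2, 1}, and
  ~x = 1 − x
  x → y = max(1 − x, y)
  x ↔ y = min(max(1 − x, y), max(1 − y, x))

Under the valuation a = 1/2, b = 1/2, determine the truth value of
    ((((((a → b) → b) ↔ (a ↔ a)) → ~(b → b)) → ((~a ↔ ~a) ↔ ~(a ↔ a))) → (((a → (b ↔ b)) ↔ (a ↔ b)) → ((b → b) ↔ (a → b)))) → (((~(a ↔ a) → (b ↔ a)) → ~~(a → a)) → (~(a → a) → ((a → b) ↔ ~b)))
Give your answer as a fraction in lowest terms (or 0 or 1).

1/2

a → b = 1/2 → 1/2 = 1/2
(a → b) → b = 1/2 → 1/2 = 1/2
a ↔ a = 1/2 ↔ 1/2 = 1/2
((a → b) → b) ↔ (a ↔ a) = 1/2 ↔ 1/2 = 1/2
b → b = 1/2 → 1/2 = 1/2
~(b → b) = ~1/2 = 1/2
(((a → b) → b) ↔ (a ↔ a)) → ~(b → b) = 1/2 → 1/2 = 1/2
~a = ~1/2 = 1/2
~a = ~1/2 = 1/2
~a ↔ ~a = 1/2 ↔ 1/2 = 1/2
a ↔ a = 1/2 ↔ 1/2 = 1/2
~(a ↔ a) = ~1/2 = 1/2
(~a ↔ ~a) ↔ ~(a ↔ a) = 1/2 ↔ 1/2 = 1/2
((((a → b) → b) ↔ (a ↔ a)) → ~(b → b)) → ((~a ↔ ~a) ↔ ~(a ↔ a)) = 1/2 → 1/2 = 1/2
b ↔ b = 1/2 ↔ 1/2 = 1/2
a → (b ↔ b) = 1/2 → 1/2 = 1/2
a ↔ b = 1/2 ↔ 1/2 = 1/2
(a → (b ↔ b)) ↔ (a ↔ b) = 1/2 ↔ 1/2 = 1/2
b → b = 1/2 → 1/2 = 1/2
a → b = 1/2 → 1/2 = 1/2
(b → b) ↔ (a → b) = 1/2 ↔ 1/2 = 1/2
((a → (b ↔ b)) ↔ (a ↔ b)) → ((b → b) ↔ (a → b)) = 1/2 → 1/2 = 1/2
(((((a → b) → b) ↔ (a ↔ a)) → ~(b → b)) → ((~a ↔ ~a) ↔ ~(a ↔ a))) → (((a → (b ↔ b)) ↔ (a ↔ b)) → ((b → b) ↔ (a → b))) = 1/2 → 1/2 = 1/2
a ↔ a = 1/2 ↔ 1/2 = 1/2
~(a ↔ a) = ~1/2 = 1/2
b ↔ a = 1/2 ↔ 1/2 = 1/2
~(a ↔ a) → (b ↔ a) = 1/2 → 1/2 = 1/2
a → a = 1/2 → 1/2 = 1/2
~(a → a) = ~1/2 = 1/2
~~(a → a) = ~1/2 = 1/2
(~(a ↔ a) → (b ↔ a)) → ~~(a → a) = 1/2 → 1/2 = 1/2
a → a = 1/2 → 1/2 = 1/2
~(a → a) = ~1/2 = 1/2
a → b = 1/2 → 1/2 = 1/2
~b = ~1/2 = 1/2
(a → b) ↔ ~b = 1/2 ↔ 1/2 = 1/2
~(a → a) → ((a → b) ↔ ~b) = 1/2 → 1/2 = 1/2
((~(a ↔ a) → (b ↔ a)) → ~~(a → a)) → (~(a → a) → ((a → b) ↔ ~b)) = 1/2 → 1/2 = 1/2
((((((a → b) → b) ↔ (a ↔ a)) → ~(b → b)) → ((~a ↔ ~a) ↔ ~(a ↔ a))) → (((a → (b ↔ b)) ↔ (a ↔ b)) → ((b → b) ↔ (a → b)))) → (((~(a ↔ a) → (b ↔ a)) → ~~(a → a)) → (~(a → a) → ((a → b) ↔ ~b))) = 1/2 → 1/2 = 1/2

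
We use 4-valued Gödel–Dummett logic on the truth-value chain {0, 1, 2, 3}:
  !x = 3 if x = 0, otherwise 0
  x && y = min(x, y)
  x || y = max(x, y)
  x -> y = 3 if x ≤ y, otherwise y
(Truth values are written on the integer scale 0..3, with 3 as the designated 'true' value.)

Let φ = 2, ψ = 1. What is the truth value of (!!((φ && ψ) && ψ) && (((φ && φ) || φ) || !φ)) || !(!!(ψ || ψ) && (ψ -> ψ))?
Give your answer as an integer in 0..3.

φ && ψ = 2 && 1 = 1
(φ && ψ) && ψ = 1 && 1 = 1
!((φ && ψ) && ψ) = !1 = 0
!!((φ && ψ) && ψ) = !0 = 3
φ && φ = 2 && 2 = 2
(φ && φ) || φ = 2 || 2 = 2
!φ = !2 = 0
((φ && φ) || φ) || !φ = 2 || 0 = 2
!!((φ && ψ) && ψ) && (((φ && φ) || φ) || !φ) = 3 && 2 = 2
ψ || ψ = 1 || 1 = 1
!(ψ || ψ) = !1 = 0
!!(ψ || ψ) = !0 = 3
ψ -> ψ = 1 -> 1 = 3
!!(ψ || ψ) && (ψ -> ψ) = 3 && 3 = 3
!(!!(ψ || ψ) && (ψ -> ψ)) = !3 = 0
(!!((φ && ψ) && ψ) && (((φ && φ) || φ) || !φ)) || !(!!(ψ || ψ) && (ψ -> ψ)) = 2 || 0 = 2

2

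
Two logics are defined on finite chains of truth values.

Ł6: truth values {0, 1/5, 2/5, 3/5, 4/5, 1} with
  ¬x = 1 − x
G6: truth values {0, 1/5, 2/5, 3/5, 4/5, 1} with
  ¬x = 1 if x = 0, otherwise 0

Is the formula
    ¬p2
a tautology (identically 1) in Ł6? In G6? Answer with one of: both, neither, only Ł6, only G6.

In Ł6: at p2 = 1/5 the value is 4/5 — not a tautology.
In G6: at p2 = 1/5 the value is 0 — not a tautology.

neither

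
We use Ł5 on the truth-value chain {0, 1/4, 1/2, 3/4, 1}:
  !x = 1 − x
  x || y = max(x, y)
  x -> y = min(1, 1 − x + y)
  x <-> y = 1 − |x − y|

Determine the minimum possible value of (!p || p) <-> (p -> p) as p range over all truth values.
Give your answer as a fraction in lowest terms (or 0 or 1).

1/2

Take p = 1/2:
!p = !1/2 = 1/2
!p || p = 1/2 || 1/2 = 1/2
p -> p = 1/2 -> 1/2 = 1
(!p || p) <-> (p -> p) = 1/2 <-> 1 = 1/2
No assignment yields a value below 1/2, so this is the minimum.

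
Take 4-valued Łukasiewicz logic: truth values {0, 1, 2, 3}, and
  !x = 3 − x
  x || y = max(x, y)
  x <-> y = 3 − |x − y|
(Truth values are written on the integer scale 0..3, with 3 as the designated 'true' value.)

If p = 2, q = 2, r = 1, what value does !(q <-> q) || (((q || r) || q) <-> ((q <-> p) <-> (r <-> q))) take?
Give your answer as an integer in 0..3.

q <-> q = 2 <-> 2 = 3
!(q <-> q) = !3 = 0
q || r = 2 || 1 = 2
(q || r) || q = 2 || 2 = 2
q <-> p = 2 <-> 2 = 3
r <-> q = 1 <-> 2 = 2
(q <-> p) <-> (r <-> q) = 3 <-> 2 = 2
((q || r) || q) <-> ((q <-> p) <-> (r <-> q)) = 2 <-> 2 = 3
!(q <-> q) || (((q || r) || q) <-> ((q <-> p) <-> (r <-> q))) = 0 || 3 = 3

3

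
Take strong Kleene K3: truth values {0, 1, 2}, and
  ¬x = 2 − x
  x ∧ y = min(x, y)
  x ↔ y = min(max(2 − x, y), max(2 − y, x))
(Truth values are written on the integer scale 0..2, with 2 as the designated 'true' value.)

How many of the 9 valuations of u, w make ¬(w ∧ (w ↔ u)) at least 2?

u = 0, w = 0 ↦ 2  ≥
u = 0, w = 1 ↦ 1  <
u = 0, w = 2 ↦ 2  ≥
u = 1, w = 0 ↦ 2  ≥
u = 1, w = 1 ↦ 1  <
u = 1, w = 2 ↦ 1  <
u = 2, w = 0 ↦ 2  ≥
u = 2, w = 1 ↦ 1  <
u = 2, w = 2 ↦ 0  <
So 4 of the 9 assignments meet the threshold.

4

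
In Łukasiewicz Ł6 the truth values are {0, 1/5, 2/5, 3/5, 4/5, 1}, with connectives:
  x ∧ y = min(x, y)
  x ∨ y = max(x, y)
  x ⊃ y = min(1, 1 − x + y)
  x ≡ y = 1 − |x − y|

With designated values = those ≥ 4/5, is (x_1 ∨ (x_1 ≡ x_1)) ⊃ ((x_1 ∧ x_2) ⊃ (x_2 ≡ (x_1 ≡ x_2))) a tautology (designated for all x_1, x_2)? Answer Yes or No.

Yes

At x_1 = 1, x_2 = 1/5, for instance:
x_1 ≡ x_1 = 1 ≡ 1 = 1
x_1 ∨ (x_1 ≡ x_1) = 1 ∨ 1 = 1
x_1 ∧ x_2 = 1 ∧ 1/5 = 1/5
x_1 ≡ x_2 = 1 ≡ 1/5 = 1/5
x_2 ≡ (x_1 ≡ x_2) = 1/5 ≡ 1/5 = 1
(x_1 ∧ x_2) ⊃ (x_2 ≡ (x_1 ≡ x_2)) = 1/5 ⊃ 1 = 1
(x_1 ∨ (x_1 ≡ x_1)) ⊃ ((x_1 ∧ x_2) ⊃ (x_2 ≡ (x_1 ≡ x_2))) = 1 ⊃ 1 = 1
and checking the remaining 35 assignments likewise gives ≥ 4/5 in every case.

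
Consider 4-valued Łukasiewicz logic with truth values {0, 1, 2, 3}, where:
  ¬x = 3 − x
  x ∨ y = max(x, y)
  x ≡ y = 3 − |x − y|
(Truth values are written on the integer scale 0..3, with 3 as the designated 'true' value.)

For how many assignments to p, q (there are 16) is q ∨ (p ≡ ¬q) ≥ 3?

p = 0, q = 0 ↦ 0  <
p = 0, q = 1 ↦ 1  <
p = 0, q = 2 ↦ 2  <
p = 0, q = 3 ↦ 3  ≥
p = 1, q = 0 ↦ 1  <
p = 1, q = 1 ↦ 2  <
p = 1, q = 2 ↦ 3  ≥
p = 1, q = 3 ↦ 3  ≥
p = 2, q = 0 ↦ 2  <
p = 2, q = 1 ↦ 3  ≥
p = 2, q = 2 ↦ 2  <
p = 2, q = 3 ↦ 3  ≥
p = 3, q = 0 ↦ 3  ≥
p = 3, q = 1 ↦ 2  <
p = 3, q = 2 ↦ 2  <
p = 3, q = 3 ↦ 3  ≥
So 7 of the 16 assignments meet the threshold.

7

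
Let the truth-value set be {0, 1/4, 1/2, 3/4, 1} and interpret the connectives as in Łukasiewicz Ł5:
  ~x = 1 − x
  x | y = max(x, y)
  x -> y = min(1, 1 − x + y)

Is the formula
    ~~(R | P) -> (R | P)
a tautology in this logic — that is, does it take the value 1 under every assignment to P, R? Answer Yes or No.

Yes

At P = 1/2, R = 1/2, for instance:
R | P = 1/2 | 1/2 = 1/2
~(R | P) = ~1/2 = 1/2
~~(R | P) = ~1/2 = 1/2
~~(R | P) -> (R | P) = 1/2 -> 1/2 = 1
and checking the remaining 24 assignments likewise gives ≥ 1 in every case.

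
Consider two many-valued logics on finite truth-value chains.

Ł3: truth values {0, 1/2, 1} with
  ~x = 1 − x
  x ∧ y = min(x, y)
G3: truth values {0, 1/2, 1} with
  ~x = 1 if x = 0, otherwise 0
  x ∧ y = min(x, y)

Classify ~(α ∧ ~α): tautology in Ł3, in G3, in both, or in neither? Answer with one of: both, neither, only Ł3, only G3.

only G3

In Ł3: at α = 1/2 the value is 1/2 — not a tautology.
In G3: every assignment gives 1 — tautology.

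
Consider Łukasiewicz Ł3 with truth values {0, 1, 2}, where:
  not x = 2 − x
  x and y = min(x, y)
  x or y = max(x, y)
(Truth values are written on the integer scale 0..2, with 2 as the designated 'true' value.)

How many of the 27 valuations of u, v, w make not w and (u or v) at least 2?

5

value 2: 5 assignments (counts)
value 1: 11 assignments
value 0: 11 assignments
So 5 of the 27 assignments meet the threshold.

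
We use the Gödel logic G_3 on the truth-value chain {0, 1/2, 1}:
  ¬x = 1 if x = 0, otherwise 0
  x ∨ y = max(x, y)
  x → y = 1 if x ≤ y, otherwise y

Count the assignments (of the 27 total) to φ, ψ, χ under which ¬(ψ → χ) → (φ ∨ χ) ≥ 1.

value 1: 23 assignments (counts)
value 1/2: 2 assignments
value 0: 2 assignments
So 23 of the 27 assignments meet the threshold.

23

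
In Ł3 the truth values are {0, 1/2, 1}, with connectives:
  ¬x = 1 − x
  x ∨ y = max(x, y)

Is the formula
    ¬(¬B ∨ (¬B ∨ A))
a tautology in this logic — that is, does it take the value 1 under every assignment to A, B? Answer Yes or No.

No

Counterexample: take A = 0, B = 0.
¬B = ¬0 = 1
¬B = ¬0 = 1
¬B ∨ A = 1 ∨ 0 = 1
¬B ∨ (¬B ∨ A) = 1 ∨ 1 = 1
¬(¬B ∨ (¬B ∨ A)) = ¬1 = 0
This gives 0 ≠ 1.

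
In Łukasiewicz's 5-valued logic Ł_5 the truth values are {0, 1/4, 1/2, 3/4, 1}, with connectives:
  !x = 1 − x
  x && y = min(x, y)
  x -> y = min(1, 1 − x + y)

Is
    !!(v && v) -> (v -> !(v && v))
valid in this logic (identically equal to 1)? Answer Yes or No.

Counterexample: take v = 3/4.
v && v = 3/4 && 3/4 = 3/4
!(v && v) = !3/4 = 1/4
!!(v && v) = !1/4 = 3/4
v && v = 3/4 && 3/4 = 3/4
!(v && v) = !3/4 = 1/4
v -> !(v && v) = 3/4 -> 1/4 = 1/2
!!(v && v) -> (v -> !(v && v)) = 3/4 -> 1/2 = 3/4
This gives 3/4 ≠ 1.

No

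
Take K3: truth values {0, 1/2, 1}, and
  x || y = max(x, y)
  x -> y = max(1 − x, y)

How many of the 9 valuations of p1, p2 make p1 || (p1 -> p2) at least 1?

p1 = 0, p2 = 0 ↦ 1  ≥
p1 = 0, p2 = 1/2 ↦ 1  ≥
p1 = 0, p2 = 1 ↦ 1  ≥
p1 = 1/2, p2 = 0 ↦ 1/2  <
p1 = 1/2, p2 = 1/2 ↦ 1/2  <
p1 = 1/2, p2 = 1 ↦ 1  ≥
p1 = 1, p2 = 0 ↦ 1  ≥
p1 = 1, p2 = 1/2 ↦ 1  ≥
p1 = 1, p2 = 1 ↦ 1  ≥
So 7 of the 9 assignments meet the threshold.

7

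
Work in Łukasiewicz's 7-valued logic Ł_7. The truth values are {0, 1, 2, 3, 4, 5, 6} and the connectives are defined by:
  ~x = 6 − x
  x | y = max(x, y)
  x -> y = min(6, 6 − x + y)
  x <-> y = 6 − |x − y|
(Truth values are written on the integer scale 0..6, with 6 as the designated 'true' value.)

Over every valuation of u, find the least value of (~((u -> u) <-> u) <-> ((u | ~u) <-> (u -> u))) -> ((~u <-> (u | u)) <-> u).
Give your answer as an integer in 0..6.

3

Take u = 3:
u -> u = 3 -> 3 = 6
(u -> u) <-> u = 6 <-> 3 = 3
~((u -> u) <-> u) = ~3 = 3
~u = ~3 = 3
u | ~u = 3 | 3 = 3
u -> u = 3 -> 3 = 6
(u | ~u) <-> (u -> u) = 3 <-> 6 = 3
~((u -> u) <-> u) <-> ((u | ~u) <-> (u -> u)) = 3 <-> 3 = 6
~u = ~3 = 3
u | u = 3 | 3 = 3
~u <-> (u | u) = 3 <-> 3 = 6
(~u <-> (u | u)) <-> u = 6 <-> 3 = 3
(~((u -> u) <-> u) <-> ((u | ~u) <-> (u -> u))) -> ((~u <-> (u | u)) <-> u) = 6 -> 3 = 3
No assignment yields a value below 3, so this is the minimum.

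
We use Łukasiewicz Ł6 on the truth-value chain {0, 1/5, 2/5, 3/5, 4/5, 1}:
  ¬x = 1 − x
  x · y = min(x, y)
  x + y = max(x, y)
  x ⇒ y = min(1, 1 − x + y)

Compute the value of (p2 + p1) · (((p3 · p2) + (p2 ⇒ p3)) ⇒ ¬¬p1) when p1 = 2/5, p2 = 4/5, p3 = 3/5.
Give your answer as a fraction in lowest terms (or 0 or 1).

3/5

p2 + p1 = 4/5 + 2/5 = 4/5
p3 · p2 = 3/5 · 4/5 = 3/5
p2 ⇒ p3 = 4/5 ⇒ 3/5 = 4/5
(p3 · p2) + (p2 ⇒ p3) = 3/5 + 4/5 = 4/5
¬p1 = ¬2/5 = 3/5
¬¬p1 = ¬3/5 = 2/5
((p3 · p2) + (p2 ⇒ p3)) ⇒ ¬¬p1 = 4/5 ⇒ 2/5 = 3/5
(p2 + p1) · (((p3 · p2) + (p2 ⇒ p3)) ⇒ ¬¬p1) = 4/5 · 3/5 = 3/5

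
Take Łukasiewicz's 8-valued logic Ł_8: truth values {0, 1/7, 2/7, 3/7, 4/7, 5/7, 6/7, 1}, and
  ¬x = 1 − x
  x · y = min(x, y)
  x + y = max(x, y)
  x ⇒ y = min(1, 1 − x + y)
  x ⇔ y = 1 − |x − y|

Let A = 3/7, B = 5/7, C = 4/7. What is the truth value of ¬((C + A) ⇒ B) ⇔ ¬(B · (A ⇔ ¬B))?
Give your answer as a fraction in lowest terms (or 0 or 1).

5/7

C + A = 4/7 + 3/7 = 4/7
(C + A) ⇒ B = 4/7 ⇒ 5/7 = 1
¬((C + A) ⇒ B) = ¬1 = 0
¬B = ¬5/7 = 2/7
A ⇔ ¬B = 3/7 ⇔ 2/7 = 6/7
B · (A ⇔ ¬B) = 5/7 · 6/7 = 5/7
¬(B · (A ⇔ ¬B)) = ¬5/7 = 2/7
¬((C + A) ⇒ B) ⇔ ¬(B · (A ⇔ ¬B)) = 0 ⇔ 2/7 = 5/7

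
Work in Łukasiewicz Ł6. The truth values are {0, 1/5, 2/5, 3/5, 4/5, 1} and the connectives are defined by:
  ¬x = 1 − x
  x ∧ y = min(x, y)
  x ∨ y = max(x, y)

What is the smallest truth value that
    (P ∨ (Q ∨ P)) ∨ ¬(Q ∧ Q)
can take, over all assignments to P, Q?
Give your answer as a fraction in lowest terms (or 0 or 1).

3/5

Take P = 0, Q = 2/5:
Q ∨ P = 2/5 ∨ 0 = 2/5
P ∨ (Q ∨ P) = 0 ∨ 2/5 = 2/5
Q ∧ Q = 2/5 ∧ 2/5 = 2/5
¬(Q ∧ Q) = ¬2/5 = 3/5
(P ∨ (Q ∨ P)) ∨ ¬(Q ∧ Q) = 2/5 ∨ 3/5 = 3/5
No assignment yields a value below 3/5, so this is the minimum.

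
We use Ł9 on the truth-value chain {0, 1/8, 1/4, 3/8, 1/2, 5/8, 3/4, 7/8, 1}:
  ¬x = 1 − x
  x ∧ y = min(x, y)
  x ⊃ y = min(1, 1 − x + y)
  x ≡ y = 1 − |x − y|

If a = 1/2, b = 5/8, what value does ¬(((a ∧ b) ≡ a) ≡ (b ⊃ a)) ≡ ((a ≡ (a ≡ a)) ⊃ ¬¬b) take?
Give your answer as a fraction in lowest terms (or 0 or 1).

1/8

a ∧ b = 1/2 ∧ 5/8 = 1/2
(a ∧ b) ≡ a = 1/2 ≡ 1/2 = 1
b ⊃ a = 5/8 ⊃ 1/2 = 7/8
((a ∧ b) ≡ a) ≡ (b ⊃ a) = 1 ≡ 7/8 = 7/8
¬(((a ∧ b) ≡ a) ≡ (b ⊃ a)) = ¬7/8 = 1/8
a ≡ a = 1/2 ≡ 1/2 = 1
a ≡ (a ≡ a) = 1/2 ≡ 1 = 1/2
¬b = ¬5/8 = 3/8
¬¬b = ¬3/8 = 5/8
(a ≡ (a ≡ a)) ⊃ ¬¬b = 1/2 ⊃ 5/8 = 1
¬(((a ∧ b) ≡ a) ≡ (b ⊃ a)) ≡ ((a ≡ (a ≡ a)) ⊃ ¬¬b) = 1/8 ≡ 1 = 1/8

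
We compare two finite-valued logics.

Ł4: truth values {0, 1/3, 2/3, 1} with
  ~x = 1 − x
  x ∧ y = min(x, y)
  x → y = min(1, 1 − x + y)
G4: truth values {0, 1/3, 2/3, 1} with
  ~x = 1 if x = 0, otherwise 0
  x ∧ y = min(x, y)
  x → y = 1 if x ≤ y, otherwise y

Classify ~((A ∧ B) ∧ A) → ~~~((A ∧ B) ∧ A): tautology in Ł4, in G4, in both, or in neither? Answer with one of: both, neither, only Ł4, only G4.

In Ł4: every assignment gives 1 — tautology.
In G4: every assignment gives 1 — tautology.

both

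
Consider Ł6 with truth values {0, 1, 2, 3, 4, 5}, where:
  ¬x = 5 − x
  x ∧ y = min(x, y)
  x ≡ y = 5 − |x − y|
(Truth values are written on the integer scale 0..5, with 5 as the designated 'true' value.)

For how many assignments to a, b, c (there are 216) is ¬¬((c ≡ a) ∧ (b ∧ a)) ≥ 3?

value 5: 1 assignment (counts)
value 4: 9 assignments (counts)
value 3: 26 assignments (counts)
value 2: 48 assignments
value 1: 61 assignments
value 0: 71 assignments
So 36 of the 216 assignments meet the threshold.

36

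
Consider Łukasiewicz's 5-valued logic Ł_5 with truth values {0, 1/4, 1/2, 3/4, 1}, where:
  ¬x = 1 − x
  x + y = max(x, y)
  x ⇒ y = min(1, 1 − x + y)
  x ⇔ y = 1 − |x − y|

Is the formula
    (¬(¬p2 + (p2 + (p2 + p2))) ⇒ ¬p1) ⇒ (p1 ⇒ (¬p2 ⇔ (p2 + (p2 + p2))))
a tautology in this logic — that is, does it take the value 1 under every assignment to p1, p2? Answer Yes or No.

Counterexample: take p1 = 1/4, p2 = 0.
¬p2 = ¬0 = 1
p2 + p2 = 0 + 0 = 0
p2 + (p2 + p2) = 0 + 0 = 0
¬p2 + (p2 + (p2 + p2)) = 1 + 0 = 1
¬(¬p2 + (p2 + (p2 + p2))) = ¬1 = 0
¬p1 = ¬1/4 = 3/4
¬(¬p2 + (p2 + (p2 + p2))) ⇒ ¬p1 = 0 ⇒ 3/4 = 1
¬p2 = ¬0 = 1
p2 + p2 = 0 + 0 = 0
p2 + (p2 + p2) = 0 + 0 = 0
¬p2 ⇔ (p2 + (p2 + p2)) = 1 ⇔ 0 = 0
p1 ⇒ (¬p2 ⇔ (p2 + (p2 + p2))) = 1/4 ⇒ 0 = 3/4
(¬(¬p2 + (p2 + (p2 + p2))) ⇒ ¬p1) ⇒ (p1 ⇒ (¬p2 ⇔ (p2 + (p2 + p2)))) = 1 ⇒ 3/4 = 3/4
This gives 3/4 ≠ 1.

No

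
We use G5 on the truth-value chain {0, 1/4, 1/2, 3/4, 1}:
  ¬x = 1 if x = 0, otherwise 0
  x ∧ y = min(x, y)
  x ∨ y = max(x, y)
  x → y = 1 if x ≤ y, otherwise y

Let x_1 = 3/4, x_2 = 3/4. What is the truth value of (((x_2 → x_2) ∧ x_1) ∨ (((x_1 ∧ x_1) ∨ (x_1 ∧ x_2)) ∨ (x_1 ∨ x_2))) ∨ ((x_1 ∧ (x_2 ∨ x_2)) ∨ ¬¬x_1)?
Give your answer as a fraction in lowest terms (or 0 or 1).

x_2 → x_2 = 3/4 → 3/4 = 1
(x_2 → x_2) ∧ x_1 = 1 ∧ 3/4 = 3/4
x_1 ∧ x_1 = 3/4 ∧ 3/4 = 3/4
x_1 ∧ x_2 = 3/4 ∧ 3/4 = 3/4
(x_1 ∧ x_1) ∨ (x_1 ∧ x_2) = 3/4 ∨ 3/4 = 3/4
x_1 ∨ x_2 = 3/4 ∨ 3/4 = 3/4
((x_1 ∧ x_1) ∨ (x_1 ∧ x_2)) ∨ (x_1 ∨ x_2) = 3/4 ∨ 3/4 = 3/4
((x_2 → x_2) ∧ x_1) ∨ (((x_1 ∧ x_1) ∨ (x_1 ∧ x_2)) ∨ (x_1 ∨ x_2)) = 3/4 ∨ 3/4 = 3/4
x_2 ∨ x_2 = 3/4 ∨ 3/4 = 3/4
x_1 ∧ (x_2 ∨ x_2) = 3/4 ∧ 3/4 = 3/4
¬x_1 = ¬3/4 = 0
¬¬x_1 = ¬0 = 1
(x_1 ∧ (x_2 ∨ x_2)) ∨ ¬¬x_1 = 3/4 ∨ 1 = 1
(((x_2 → x_2) ∧ x_1) ∨ (((x_1 ∧ x_1) ∨ (x_1 ∧ x_2)) ∨ (x_1 ∨ x_2))) ∨ ((x_1 ∧ (x_2 ∨ x_2)) ∨ ¬¬x_1) = 3/4 ∨ 1 = 1

1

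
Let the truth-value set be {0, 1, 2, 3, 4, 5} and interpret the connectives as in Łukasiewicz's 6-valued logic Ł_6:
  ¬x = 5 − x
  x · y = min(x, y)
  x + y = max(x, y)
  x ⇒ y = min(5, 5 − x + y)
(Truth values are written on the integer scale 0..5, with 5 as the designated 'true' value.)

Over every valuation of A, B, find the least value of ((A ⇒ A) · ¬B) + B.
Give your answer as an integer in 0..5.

3

Take A = 0, B = 2:
A ⇒ A = 0 ⇒ 0 = 5
¬B = ¬2 = 3
(A ⇒ A) · ¬B = 5 · 3 = 3
((A ⇒ A) · ¬B) + B = 3 + 2 = 3
No assignment yields a value below 3, so this is the minimum.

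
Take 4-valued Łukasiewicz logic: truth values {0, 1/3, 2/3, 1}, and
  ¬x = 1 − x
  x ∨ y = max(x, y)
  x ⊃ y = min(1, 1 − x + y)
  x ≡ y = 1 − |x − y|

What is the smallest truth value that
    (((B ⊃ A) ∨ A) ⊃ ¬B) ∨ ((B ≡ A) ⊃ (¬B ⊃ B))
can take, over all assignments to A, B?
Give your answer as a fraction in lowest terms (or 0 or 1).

Take A = 1/3, B = 1/3:
B ⊃ A = 1/3 ⊃ 1/3 = 1
(B ⊃ A) ∨ A = 1 ∨ 1/3 = 1
¬B = ¬1/3 = 2/3
((B ⊃ A) ∨ A) ⊃ ¬B = 1 ⊃ 2/3 = 2/3
B ≡ A = 1/3 ≡ 1/3 = 1
¬B = ¬1/3 = 2/3
¬B ⊃ B = 2/3 ⊃ 1/3 = 2/3
(B ≡ A) ⊃ (¬B ⊃ B) = 1 ⊃ 2/3 = 2/3
(((B ⊃ A) ∨ A) ⊃ ¬B) ∨ ((B ≡ A) ⊃ (¬B ⊃ B)) = 2/3 ∨ 2/3 = 2/3
No assignment yields a value below 2/3, so this is the minimum.

2/3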